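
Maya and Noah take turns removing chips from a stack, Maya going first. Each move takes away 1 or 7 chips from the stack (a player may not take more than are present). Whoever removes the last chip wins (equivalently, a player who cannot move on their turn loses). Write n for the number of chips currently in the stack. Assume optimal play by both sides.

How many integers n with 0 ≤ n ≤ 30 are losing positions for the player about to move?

16

Compute win/loss labels from the base case upward. A position with no move is L. Any other position is W if it can reach an L in one move, else L.
n=0: no move → L
n=1: reaches L-position 0 → W
n=2: only reaches 1(W), which is W → L
n=3: reaches L-position 2 → W
n=4: only reaches 3(W), which is W → L
n=5: reaches L-position 4 → W
n=6: only reaches 5(W), which is W → L
n=7: reaches L-position 6 → W
n=8: only reaches 7(W), 1(W), all W → L
n=9: reaches L-position 8 → W
n=10: only reaches 9(W), 3(W), all W → L
n=11: reaches L-position 10 → W
n=12: only reaches 11(W), 5(W), all W → L
n=13: reaches L-position 12 → W
n=14: only reaches 13(W), 7(W), all W → L
n=15: reaches L-position 14 → W
n=16: only reaches 15(W), 9(W), all W → L
n=17: reaches L-position 16 → W
n=18: only reaches 17(W), 11(W), all W → L
n=19: reaches L-position 18 → W
n=20: only reaches 19(W), 13(W), all W → L
n=21: reaches L-position 20 → W
n=22: only reaches 21(W), 15(W), all W → L
n=23: reaches L-position 22 → W
n=24: only reaches 23(W), 17(W), all W → L
n=25: reaches L-position 24 → W
n=26: only reaches 25(W), 19(W), all W → L
n=27: reaches L-position 26 → W
n=28: only reaches 27(W), 21(W), all W → L
n=29: reaches L-position 28 → W
n=30: only reaches 29(W), 23(W), all W → L
L entries with 0 ≤ n ≤ 30: n = 0, 2, 4, 6, 8, 10, 12, 14, 16, 18, 20, 22, 24, 26, 28, 30; that makes 16.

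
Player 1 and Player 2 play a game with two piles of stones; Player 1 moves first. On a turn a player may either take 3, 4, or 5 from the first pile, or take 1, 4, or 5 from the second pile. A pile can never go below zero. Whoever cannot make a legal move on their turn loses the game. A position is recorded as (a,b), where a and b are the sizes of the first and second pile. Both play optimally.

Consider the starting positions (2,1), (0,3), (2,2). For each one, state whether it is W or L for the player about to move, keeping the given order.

Label each position W (a win for the player to move) or L (a loss). A position with no legal move is L; any other position is W exactly when some move reaches an L, and L when every move reaches a W.
No move ever increases a pile, so every position that can arise here has a ≤ 2 and b ≤ 3; it is enough to label the cells with 0 ≤ a ≤ 2 and 0 ≤ b ≤ 3.
Every move lowers a or b (never raises either), so fill the grid row by row in increasing a, and left to right within a row: each cell's successors are then already labelled.
      b=0  b=1  b=2  b=3
a=0:    L    W    L    W
a=1:    L    W    L    W
a=2:    L    W    L    W
Cells with no legal move (terminal, hence L): (0,0), (1,0), (2,0).
The remaining L cells, each justified by listing all of its moves:
(0,2): L (sole option (0,1)(W) is W)
(1,2): L (sole option (1,1)(W) is W)
(2,2): L (sole option (2,1)(W) is W)
Every other cell has at least one move into one of the L cells above, so it is W.
(2,1): the move to (2,0) reaches an L cell, so W
(0,3): the move to (0,2) reaches an L cell, so W
(2,2): one of the L cells justified above, so L

(2,1): W, (0,3): W, (2,2): L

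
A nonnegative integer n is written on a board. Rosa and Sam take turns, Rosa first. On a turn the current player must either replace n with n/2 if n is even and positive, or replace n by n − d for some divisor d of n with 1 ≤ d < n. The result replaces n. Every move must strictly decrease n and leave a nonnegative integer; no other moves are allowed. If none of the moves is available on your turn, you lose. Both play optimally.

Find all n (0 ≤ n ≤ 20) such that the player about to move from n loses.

0, 1, 3, 5, 7, 9, 11, 13, 15, 17, 19

Classify positions by backward induction: terminal positions (no move available) are L. From any other position, the mover wins iff some move reaches an L.
n=0: no move → L
n=1: no move → L
n=2: reaches L-position 1 → W
n=3: only reaches 2(W), which is W → L
n=4: reaches L-position 3 → W
n=5: only reaches 4(W), which is W → L
n=6: reaches L-position 3 → W
n=7: only reaches 6(W), which is W → L
n=8: reaches L-position 7 → W
n=9: only reaches 6(W), 8(W), all W → L
n=10: reaches L-position 5 → W
n=11: only reaches 10(W), which is W → L
n=12: reaches L-position 9 → W
n=13: only reaches 12(W), which is W → L
n=14: reaches L-position 7 → W
n=15: only reaches 10(W), 12(W), 14(W), all W → L
n=16: reaches L-position 15 → W
n=17: only reaches 16(W), which is W → L
n=18: reaches L-position 9 → W
n=19: only reaches 18(W), which is W → L
n=20: reaches L-position 15 → W
Reading off the rows marked L gives the requested list; there are 11 such values of n.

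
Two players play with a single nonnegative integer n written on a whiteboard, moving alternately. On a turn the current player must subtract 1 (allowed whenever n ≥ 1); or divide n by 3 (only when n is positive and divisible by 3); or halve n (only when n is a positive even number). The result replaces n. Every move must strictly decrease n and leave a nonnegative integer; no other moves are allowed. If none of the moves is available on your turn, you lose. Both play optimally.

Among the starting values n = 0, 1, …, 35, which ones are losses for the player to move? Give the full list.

Classify positions by backward induction: terminal positions (no move available) are L. From any other position, the mover wins iff some move reaches an L.
n=0: no move → L
n=1: reaches L-position 0 → W
n=2: only reaches 1(W), which is W → L
n=3: reaches L-position 2 → W
n=4: reaches L-position 2 → W
n=5: only reaches 4(W), which is W → L
n=6: reaches L-position 2 → W
n=7: only reaches 6(W), which is W → L
n=8: reaches L-position 7 → W
n=9: only reaches 3(W), 8(W), all W → L
n=10: reaches L-position 5 → W
n=11: only reaches 10(W), which is W → L
n=12: reaches L-position 11 → W
n=13: only reaches 12(W), which is W → L
n=14: reaches L-position 7 → W
n=15: reaches L-position 5 → W
n=16: only reaches 8(W), 15(W), all W → L
n=17: reaches L-position 16 → W
n=18: reaches L-position 9 → W
n=19: only reaches 18(W), which is W → L
n=20: reaches L-position 19 → W
n=21: reaches L-position 7 → W
n=22: reaches L-position 11 → W
n=23: only reaches 22(W), which is W → L
n=24: reaches L-position 23 → W
n=25: only reaches 24(W), which is W → L
n=26: reaches L-position 13 → W
n=27: reaches L-position 9 → W
n=28: only reaches 14(W), 27(W), all W → L
n=29: reaches L-position 28 → W
n=30: only reaches 10(W), 15(W), 29(W), all W → L
n=31: reaches L-position 30 → W
n=32: reaches L-position 16 → W
n=33: reaches L-position 11 → W
n=34: only reaches 17(W), 33(W), all W → L
n=35: reaches L-position 34 → W
Reading off the rows marked L gives the requested list; there are 14 such values of n.

0, 2, 5, 7, 9, 11, 13, 16, 19, 23, 25, 28, 30, 34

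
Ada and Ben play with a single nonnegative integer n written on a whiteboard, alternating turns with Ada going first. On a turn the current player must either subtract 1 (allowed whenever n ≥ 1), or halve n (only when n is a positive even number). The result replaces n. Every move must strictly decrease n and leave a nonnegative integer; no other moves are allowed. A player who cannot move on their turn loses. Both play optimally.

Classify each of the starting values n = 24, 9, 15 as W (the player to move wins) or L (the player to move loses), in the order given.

24: W, 9: L, 15: L

Compute win/loss labels from the base case upward. A position with no move is L. Any other position is W if it can reach an L in one move, else L.
n=0: no move → L
n=1: can move to 0, which is L ⇒ W
n=2: the only move is to 1(W), a W ⇒ L
n=3: can move to 2, which is L ⇒ W
n=4: can move to 2, which is L ⇒ W
n=5: the only move is to 4(W), a W ⇒ L
n=6: can move to 5, which is L ⇒ W
n=7: the only move is to 6(W), a W ⇒ L
n=8: can move to 7, which is L ⇒ W
n=9: the only move is to 8(W), a W ⇒ L
n=10: can move to 5, which is L ⇒ W
n=11: the only move is to 10(W), a W ⇒ L
n=12: can move to 11, which is L ⇒ W
n=13: the only move is to 12(W), a W ⇒ L
n=14: can move to 7, which is L ⇒ W
n=15: the only move is to 14(W), a W ⇒ L
n=16: can move to 15, which is L ⇒ W
n=17: the only move is to 16(W), a W ⇒ L
n=18: can move to 9, which is L ⇒ W
n=19: the only move is to 18(W), a W ⇒ L
n=20: can move to 19, which is L ⇒ W
n=21: the only move is to 20(W), a W ⇒ L
n=22: can move to 11, which is L ⇒ W
n=23: the only move is to 22(W), a W ⇒ L
n=24: can move to 23, which is L ⇒ W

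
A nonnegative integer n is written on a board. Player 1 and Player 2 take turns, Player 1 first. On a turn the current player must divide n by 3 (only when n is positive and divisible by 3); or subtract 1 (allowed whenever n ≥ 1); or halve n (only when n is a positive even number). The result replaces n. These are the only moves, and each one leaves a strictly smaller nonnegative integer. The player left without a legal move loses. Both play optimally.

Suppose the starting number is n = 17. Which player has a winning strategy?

Player 1 wins.

Positions with no move are L. A position that does have a move is losing for the player to move precisely when every available move leads to a winning position for the opponent. Fill in the labels:
n=0: no move → L
n=1: →0(L), so W
n=2: →1(W) only, which is W, so L
n=3: →2(L), so W
n=4: →2(L), so W
n=5: →4(W) only, which is W, so L
n=6: →2(L), so W
n=7: →6(W) only, which is W, so L
n=8: →7(L), so W
n=9: →3(W), 8(W) — all W, so L
n=10: →5(L), so W
n=11: →10(W) only, which is W, so L
n=12: →11(L), so W
n=13: →12(W) only, which is W, so L
n=14: →7(L), so W
n=15: →5(L), so W
n=16: →8(W), 15(W) — all W, so L
n=17: →16(L), so W
From 17 Player 1 can move to 16, reaching an L position.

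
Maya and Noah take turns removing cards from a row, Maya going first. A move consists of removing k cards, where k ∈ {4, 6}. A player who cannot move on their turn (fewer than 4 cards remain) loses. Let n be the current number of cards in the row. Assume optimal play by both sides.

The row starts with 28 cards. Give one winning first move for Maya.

Remove 6, leaving 22.

Classify positions by backward induction: terminal positions (no move available) are L. From any other position, the mover wins iff some move reaches an L.
n=0: no move → L
n=1: no move → L
n=2: no move → L
n=3: no move → L
n=4: reaches L-position 0 → W
n=5: reaches L-position 1 → W
n=6: reaches L-position 2 → W
n=7: reaches L-position 3 → W
n=8: reaches L-position 2 → W
n=9: reaches L-position 3 → W
n=10: only reaches 6(W), 4(W), all W → L
n=11: only reaches 7(W), 5(W), all W → L
n=12: only reaches 8(W), 6(W), all W → L
n=13: only reaches 9(W), 7(W), all W → L
n=14: reaches L-position 10 → W
n=15: reaches L-position 11 → W
n=16: reaches L-position 12 → W
n=17: reaches L-position 13 → W
n=18: reaches L-position 12 → W
n=19: reaches L-position 13 → W
n=20: only reaches 16(W), 14(W), all W → L
n=21: only reaches 17(W), 15(W), all W → L
n=22: only reaches 18(W), 16(W), all W → L
n=23: only reaches 19(W), 17(W), all W → L
n=24: reaches L-position 20 → W
n=25: reaches L-position 21 → W
n=26: reaches L-position 22 → W
n=27: reaches L-position 23 → W
n=28: reaches L-position 22 → W
From 28, the L positions reachable in one move are: 22.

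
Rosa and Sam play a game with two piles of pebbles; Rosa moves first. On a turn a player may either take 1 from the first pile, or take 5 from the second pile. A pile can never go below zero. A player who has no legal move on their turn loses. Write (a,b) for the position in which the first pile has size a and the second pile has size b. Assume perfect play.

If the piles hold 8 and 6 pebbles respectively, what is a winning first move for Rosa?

Move to (7,6).

Work bottom-up. With no move the player to move loses. Otherwise the position is W if at least one move leads to an L position for the opponent, and L if every move leads to a W.
No move ever increases a pile, so every position that can arise here has a ≤ 8 and b ≤ 6; it is enough to label the cells with 0 ≤ a ≤ 8 and 0 ≤ b ≤ 6.
Every move lowers a or b (never raises either), so fill the grid row by row in increasing a, and left to right within a row: each cell's successors are then already labelled.
      b=0  b=1  b=2  b=3  b=4  b=5  b=6
a=0:    L    L    L    L    L    W    W
a=1:    W    W    W    W    W    L    L
a=2:    L    L    L    L    L    W    W
a=3:    W    W    W    W    W    L    L
a=4:    L    L    L    L    L    W    W
a=5:    W    W    W    W    W    L    L
a=6:    L    L    L    L    L    W    W
a=7:    W    W    W    W    W    L    L
a=8:    L    L    L    L    L    W    W
Cells with no legal move (terminal, hence L): (0,0), (0,1), (0,2), (0,3), (0,4).
The remaining L cells, each justified by listing all of its moves:
(1,5): L (options (0,5)(W), (1,0)(W) are all W)
(1,6): L (options (0,6)(W), (1,1)(W) are all W)
(2,0): L (sole option (1,0)(W) is W)
(2,1): L (sole option (1,1)(W) is W)
(2,2): L (sole option (1,2)(W) is W)
(2,3): L (sole option (1,3)(W) is W)
(2,4): L (sole option (1,4)(W) is W)
(3,5): L (options (2,5)(W), (3,0)(W) are all W)
(3,6): L (options (2,6)(W), (3,1)(W) are all W)
(4,0): L (sole option (3,0)(W) is W)
(4,1): L (sole option (3,1)(W) is W)
(4,2): L (sole option (3,2)(W) is W)
(4,3): L (sole option (3,3)(W) is W)
(4,4): L (sole option (3,4)(W) is W)
(5,5): L (options (4,5)(W), (5,0)(W) are all W)
(5,6): L (options (4,6)(W), (5,1)(W) are all W)
(6,0): L (sole option (5,0)(W) is W)
(6,1): L (sole option (5,1)(W) is W)
(6,2): L (sole option (5,2)(W) is W)
(6,3): L (sole option (5,3)(W) is W)
(6,4): L (sole option (5,4)(W) is W)
(7,5): L (options (6,5)(W), (7,0)(W) are all W)
(7,6): L (options (6,6)(W), (7,1)(W) are all W)
(8,0): L (sole option (7,0)(W) is W)
(8,1): L (sole option (7,1)(W) is W)
(8,2): L (sole option (7,2)(W) is W)
(8,3): L (sole option (7,3)(W) is W)
(8,4): L (sole option (7,4)(W) is W)
Every other cell has at least one move into one of the L cells above, so it is W.
From (8,6), the L positions reachable in one move are: (7,6), (8,1). Any move reaching one of these is winning.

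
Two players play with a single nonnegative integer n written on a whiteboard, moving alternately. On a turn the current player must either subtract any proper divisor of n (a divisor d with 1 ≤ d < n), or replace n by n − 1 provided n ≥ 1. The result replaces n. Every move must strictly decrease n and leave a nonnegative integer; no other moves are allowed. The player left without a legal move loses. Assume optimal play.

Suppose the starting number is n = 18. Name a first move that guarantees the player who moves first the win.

Work bottom-up. With no move the player to move loses. Otherwise the position is W if at least one move leads to an L position for the opponent, and L if every move leads to a W.
n=0: no move → L
n=1: W (go to 0, an L position)
n=2: L (sole option 1(W) is W)
n=3: W (go to 2, an L position)
n=4: W (go to 2, an L position)
n=5: L (sole option 4(W) is W)
n=6: W (go to 5, an L position)
n=7: L (sole option 6(W) is W)
n=8: W (go to 7, an L position)
n=9: L (options 6(W), 8(W) are all W)
n=10: W (go to 5, an L position)
n=11: L (sole option 10(W) is W)
n=12: W (go to 9, an L position)
n=13: L (sole option 12(W) is W)
n=14: W (go to 7, an L position)
n=15: L (options 10(W), 12(W), 14(W) are all W)
n=16: W (go to 15, an L position)
n=17: L (sole option 16(W) is W)
n=18: W (go to 9, an L position)
From 18, the L positions reachable in one move are: 9, 15, 17. Any move reaching one of these is winning.

Move to 9.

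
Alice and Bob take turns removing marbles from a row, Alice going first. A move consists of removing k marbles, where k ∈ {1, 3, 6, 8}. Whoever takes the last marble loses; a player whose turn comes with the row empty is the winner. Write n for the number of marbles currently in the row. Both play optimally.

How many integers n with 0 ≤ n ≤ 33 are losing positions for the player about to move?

Positions with no move are W. A position that does have a move is losing for the player to move precisely when every available move leads to a winning position for the opponent. Fill in the labels:
n=0: no move; the opponent has just taken the last marble and therefore loses → W
n=1: L (sole option 0(W) is W)
n=2: W (go to 1, an L position)
n=3: L (options 2(W), 0(W) are all W)
n=4: W (go to 3, an L position)
n=5: L (options 4(W), 2(W) are all W)
n=6: W (go to 5, an L position)
n=7: W (go to 1, an L position)
n=8: W (go to 5, an L position)
n=9: W (go to 3, an L position)
n=10: L (options 9(W), 7(W), 4(W), 2(W) are all W)
n=11: W (go to 10, an L position)
n=12: L (options 11(W), 9(W), 6(W), 4(W) are all W)
n=13: W (go to 12, an L position)
n=14: L (options 13(W), 11(W), 8(W), 6(W) are all W)
n=15: W (go to 14, an L position)
n=16: W (go to 10, an L position)
n=17: W (go to 14, an L position)
n=18: W (go to 12, an L position)
n=19: L (options 18(W), 16(W), 13(W), 11(W) are all W)
n=20: W (go to 19, an L position)
n=21: L (options 20(W), 18(W), 15(W), 13(W) are all W)
n=22: W (go to 21, an L position)
n=23: L (options 22(W), 20(W), 17(W), 15(W) are all W)
n=24: W (go to 23, an L position)
n=25: W (go to 19, an L position)
n=26: W (go to 23, an L position)
n=27: W (go to 21, an L position)
n=28: L (options 27(W), 25(W), 22(W), 20(W) are all W)
n=29: W (go to 28, an L position)
n=30: L (options 29(W), 27(W), 24(W), 22(W) are all W)
n=31: W (go to 30, an L position)
n=32: L (options 31(W), 29(W), 26(W), 24(W) are all W)
n=33: W (go to 32, an L position)
L entries with 0 ≤ n ≤ 33: n = 1, 3, 5, 10, 12, 14, 19, 21, 23, 28, 30, 32; that makes 12.

12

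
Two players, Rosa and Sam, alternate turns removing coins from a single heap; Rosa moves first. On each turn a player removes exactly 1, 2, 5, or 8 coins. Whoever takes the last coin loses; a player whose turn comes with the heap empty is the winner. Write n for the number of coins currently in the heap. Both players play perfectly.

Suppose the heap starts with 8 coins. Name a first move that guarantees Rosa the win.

Label each position W (a win for the player to move) or L (a loss). A position with no legal move is W; any other position is W exactly when some move reaches an L, and L when every move reaches a W.
n=0: no move; the opponent has just taken the last coin and therefore loses → W
n=1: the only move is to 0(W), a W ⇒ L
n=2: can move to 1, which is L ⇒ W
n=3: can move to 1, which is L ⇒ W
n=4: moves to 3(W), 2(W); every one is W ⇒ L
n=5: can move to 4, which is L ⇒ W
n=6: can move to 4, which is L ⇒ W
n=7: moves to 6(W), 5(W), 2(W); every one is W ⇒ L
n=8: can move to 7, which is L ⇒ W
From 8, the L positions reachable in one move are: 7.

Remove 1, leaving 7.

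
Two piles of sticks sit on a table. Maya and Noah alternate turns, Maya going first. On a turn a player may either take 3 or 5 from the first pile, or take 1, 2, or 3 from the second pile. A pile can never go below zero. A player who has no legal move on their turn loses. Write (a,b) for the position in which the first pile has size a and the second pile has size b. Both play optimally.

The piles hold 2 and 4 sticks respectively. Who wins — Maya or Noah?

Positions with no move are L. A position that does have a move is losing for the player to move precisely when every available move leads to a winning position for the opponent. Fill in the labels:
No move ever increases a pile, so every position that can arise here has a ≤ 2 and b ≤ 4; it is enough to label the cells with 0 ≤ a ≤ 2 and 0 ≤ b ≤ 4.
Every move lowers a or b (never raises either), so fill the grid row by row in increasing a, and left to right within a row: each cell's successors are then already labelled.
      b=0  b=1  b=2  b=3  b=4
a=0:    L    W    W    W    L
a=1:    L    W    W    W    L
a=2:    L    W    W    W    L
Cells with no legal move (terminal, hence L): (0,0), (1,0), (2,0).
The remaining L cells, each justified by listing all of its moves:
(0,4): only reaches (0,3)(W), (0,2)(W), (0,1)(W), all W → L
(1,4): only reaches (1,3)(W), (1,2)(W), (1,1)(W), all W → L
(2,4): only reaches (2,3)(W), (2,2)(W), (2,1)(W), all W → L
Every other cell has at least one move into one of the L cells above, so it is W.
The starting position (2,4) is L: whatever Maya does, the opponent receives a W position.

Noah wins.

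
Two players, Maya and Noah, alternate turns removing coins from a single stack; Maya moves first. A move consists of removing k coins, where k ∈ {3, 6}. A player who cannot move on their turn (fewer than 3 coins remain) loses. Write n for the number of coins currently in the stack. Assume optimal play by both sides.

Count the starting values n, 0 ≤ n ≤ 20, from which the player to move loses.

9

Positions with no move are L. A position that does have a move is losing for the player to move precisely when every available move leads to a winning position for the opponent. Fill in the labels:
n=0: no move → L
n=1: no move → L
n=2: no move → L
n=3: reaches L-position 0 → W
n=4: reaches L-position 1 → W
n=5: reaches L-position 2 → W
n=6: reaches L-position 0 → W
n=7: reaches L-position 1 → W
n=8: reaches L-position 2 → W
n=9: only reaches 6(W), 3(W), all W → L
n=10: only reaches 7(W), 4(W), all W → L
n=11: only reaches 8(W), 5(W), all W → L
n=12: reaches L-position 9 → W
n=13: reaches L-position 10 → W
n=14: reaches L-position 11 → W
n=15: reaches L-position 9 → W
n=16: reaches L-position 10 → W
n=17: reaches L-position 11 → W
n=18: only reaches 15(W), 12(W), all W → L
n=19: only reaches 16(W), 13(W), all W → L
n=20: only reaches 17(W), 14(W), all W → L
L entries with 0 ≤ n ≤ 20: n = 0, 1, 2, 9, 10, 11, 18, 19, 20; that makes 9.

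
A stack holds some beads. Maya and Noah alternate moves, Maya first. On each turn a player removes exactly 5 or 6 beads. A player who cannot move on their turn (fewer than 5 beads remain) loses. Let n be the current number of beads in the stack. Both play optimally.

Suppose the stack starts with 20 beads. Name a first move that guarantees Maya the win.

Remove 5, leaving 15.

Use the standard recursion: the mover loses at a terminal position; elsewhere, the mover wins exactly when some move hands the opponent an L position.
n=0: no move → L
n=1: no move → L
n=2: no move → L
n=3: no move → L
n=4: no move → L
n=5: can move to 0, which is L ⇒ W
n=6: can move to 1, which is L ⇒ W
n=7: can move to 2, which is L ⇒ W
n=8: can move to 3, which is L ⇒ W
n=9: can move to 4, which is L ⇒ W
n=10: can move to 4, which is L ⇒ W
n=11: moves to 6(W), 5(W); every one is W ⇒ L
n=12: moves to 7(W), 6(W); every one is W ⇒ L
n=13: moves to 8(W), 7(W); every one is W ⇒ L
n=14: moves to 9(W), 8(W); every one is W ⇒ L
n=15: moves to 10(W), 9(W); every one is W ⇒ L
n=16: can move to 11, which is L ⇒ W
n=17: can move to 12, which is L ⇒ W
n=18: can move to 13, which is L ⇒ W
n=19: can move to 14, which is L ⇒ W
n=20: can move to 15, which is L ⇒ W
From 20, the L positions reachable in one move are: 15, 14. Any move reaching one of these is winning.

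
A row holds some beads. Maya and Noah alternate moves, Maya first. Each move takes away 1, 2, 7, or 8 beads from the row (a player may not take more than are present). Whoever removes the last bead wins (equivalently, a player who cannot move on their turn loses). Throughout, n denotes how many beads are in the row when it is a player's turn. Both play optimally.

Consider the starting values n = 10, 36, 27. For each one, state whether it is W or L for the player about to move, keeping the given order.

10: W, 36: L, 27: L

Build the W/L table. Terminal = L. A non-terminal position is W if it has a move to some L; otherwise it is L.
n=0: no move → L
n=1: W (go to 0, an L position)
n=2: W (go to 0, an L position)
n=3: L (options 2(W), 1(W) are all W)
n=4: W (go to 3, an L position)
n=5: W (go to 3, an L position)
n=6: L (options 5(W), 4(W) are all W)
n=7: W (go to 6, an L position)
n=8: W (go to 6, an L position)
n=9: L (options 8(W), 7(W), 2(W), 1(W) are all W)
n=10: W (go to 9, an L position)
n=11: W (go to 9, an L position)
n=12: L (options 11(W), 10(W), 5(W), 4(W) are all W)
n=13: W (go to 12, an L position)
n=14: W (go to 12, an L position)
n=15: L (options 14(W), 13(W), 8(W), 7(W) are all W)
n=16: W (go to 15, an L position)
n=17: W (go to 15, an L position)
n=18: L (options 17(W), 16(W), 11(W), 10(W) are all W)
n=19: W (go to 18, an L position)
n=20: W (go to 18, an L position)
n=21: L (options 20(W), 19(W), 14(W), 13(W) are all W)
n=22: W (go to 21, an L position)
n=23: W (go to 21, an L position)
n=24: L (options 23(W), 22(W), 17(W), 16(W) are all W)
n=25: W (go to 24, an L position)
n=26: W (go to 24, an L position)
n=27: L (options 26(W), 25(W), 20(W), 19(W) are all W)
n=28: W (go to 27, an L position)
n=29: W (go to 27, an L position)
n=30: L (options 29(W), 28(W), 23(W), 22(W) are all W)
n=31: W (go to 30, an L position)
n=32: W (go to 30, an L position)
n=33: L (options 32(W), 31(W), 26(W), 25(W) are all W)
n=34: W (go to 33, an L position)
n=35: W (go to 33, an L position)
n=36: L (options 35(W), 34(W), 29(W), 28(W) are all W)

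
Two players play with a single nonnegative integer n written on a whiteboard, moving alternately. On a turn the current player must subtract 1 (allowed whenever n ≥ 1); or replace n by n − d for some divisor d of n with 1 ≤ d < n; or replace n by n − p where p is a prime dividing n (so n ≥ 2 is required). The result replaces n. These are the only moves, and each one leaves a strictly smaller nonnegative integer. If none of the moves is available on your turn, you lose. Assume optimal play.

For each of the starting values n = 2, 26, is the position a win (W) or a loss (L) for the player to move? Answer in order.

2: W, 26: L

Compute win/loss labels from the base case upward. A position with no move is L. Any other position is W if it can reach an L in one move, else L.
n=0: no move → L
n=1: reaches L-position 0 → W
n=2: reaches L-position 0 → W
n=3: reaches L-position 0 → W
n=4: only reaches 2(W), 3(W), all W → L
n=5: reaches L-position 0 → W
n=6: reaches L-position 4 → W
n=7: reaches L-position 0 → W
n=8: reaches L-position 4 → W
n=9: only reaches 6(W), 8(W), all W → L
n=10: reaches L-position 9 → W
n=11: reaches L-position 0 → W
n=12: reaches L-position 9 → W
n=13: reaches L-position 0 → W
n=14: only reaches 7(W), 12(W), 13(W), all W → L
n=15: reaches L-position 14 → W
n=16: reaches L-position 14 → W
n=17: reaches L-position 0 → W
n=18: reaches L-position 9 → W
n=19: reaches L-position 0 → W
n=20: only reaches 10(W), 15(W), 16(W), 18(W), 19(W), all W → L
n=21: reaches L-position 14 → W
n=22: reaches L-position 20 → W
n=23: reaches L-position 0 → W
n=24: reaches L-position 20 → W
n=25: reaches L-position 20 → W
n=26: only reaches 13(W), 24(W), 25(W), all W → L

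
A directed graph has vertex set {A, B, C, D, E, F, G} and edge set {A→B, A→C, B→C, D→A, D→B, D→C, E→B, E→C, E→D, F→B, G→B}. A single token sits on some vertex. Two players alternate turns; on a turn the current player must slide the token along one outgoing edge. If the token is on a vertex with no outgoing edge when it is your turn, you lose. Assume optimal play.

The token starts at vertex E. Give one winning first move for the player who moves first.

Move to C.

Positions with no move are L. A position that does have a move is losing for the player to move precisely when every available move leads to a winning position for the opponent. Fill in the labels:
Every edge goes from a vertex to one that appears earlier in the order C, B, A, G, D, F, E, so processing vertices in that order labels each vertex after all of its successors.
C: no outgoing edge → L
B: W (go to C, an L position)
A: W (go to C, an L position)
G: L (sole option B(W) is W)
D: W (go to C, an L position)
F: L (sole option B(W) is W)
E: W (go to C, an L position)
From E, the L positions reachable in one move are: C.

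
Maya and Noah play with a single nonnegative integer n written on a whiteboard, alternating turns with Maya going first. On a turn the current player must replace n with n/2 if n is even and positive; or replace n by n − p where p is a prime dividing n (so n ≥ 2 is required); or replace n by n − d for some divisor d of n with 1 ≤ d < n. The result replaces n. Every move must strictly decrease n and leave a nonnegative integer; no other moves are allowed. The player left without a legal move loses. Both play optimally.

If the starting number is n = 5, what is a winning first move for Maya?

Move to 0.

Build the W/L table. Terminal = L. A non-terminal position is W if it has a move to some L; otherwise it is L.
n=0: no move → L
n=1: no move → L
n=2: reaches L-position 0 → W
n=3: reaches L-position 0 → W
n=4: only reaches 2(W), 3(W), all W → L
n=5: reaches L-position 0 → W
From 5, the L positions reachable in one move are: 0, 4. Any move reaching one of these is winning.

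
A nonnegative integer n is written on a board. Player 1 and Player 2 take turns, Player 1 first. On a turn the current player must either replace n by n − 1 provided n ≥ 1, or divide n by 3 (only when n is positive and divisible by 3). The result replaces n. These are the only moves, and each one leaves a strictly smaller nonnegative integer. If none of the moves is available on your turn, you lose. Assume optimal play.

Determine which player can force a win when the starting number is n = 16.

Positions with no move are L. A position that does have a move is losing for the player to move precisely when every available move leads to a winning position for the opponent. Fill in the labels:
n=0: no move → L
n=1: can move to 0, which is L ⇒ W
n=2: the only move is to 1(W), a W ⇒ L
n=3: can move to 2, which is L ⇒ W
n=4: the only move is to 3(W), a W ⇒ L
n=5: can move to 4, which is L ⇒ W
n=6: can move to 2, which is L ⇒ W
n=7: the only move is to 6(W), a W ⇒ L
n=8: can move to 7, which is L ⇒ W
n=9: moves to 3(W), 8(W); every one is W ⇒ L
n=10: can move to 9, which is L ⇒ W
n=11: the only move is to 10(W), a W ⇒ L
n=12: can move to 4, which is L ⇒ W
n=13: the only move is to 12(W), a W ⇒ L
n=14: can move to 13, which is L ⇒ W
n=15: moves to 5(W), 14(W); every one is W ⇒ L
n=16: can move to 15, which is L ⇒ W
The starting position 16 is W: Player 1 should move to 15, handing over an L position.

Player 1 wins.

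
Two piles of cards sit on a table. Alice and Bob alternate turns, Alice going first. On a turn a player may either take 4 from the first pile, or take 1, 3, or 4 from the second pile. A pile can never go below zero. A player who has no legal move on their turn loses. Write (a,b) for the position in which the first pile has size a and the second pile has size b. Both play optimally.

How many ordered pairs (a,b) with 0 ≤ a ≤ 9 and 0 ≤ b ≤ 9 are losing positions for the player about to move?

Compute win/loss labels from the base case upward. A position with no move is L. Any other position is W if it can reach an L in one move, else L.
Every move lowers a or b (never raises either), so fill the grid row by row in increasing a, and left to right within a row: each cell's successors are then already labelled.
      b=0  b=1  b=2  b=3  b=4  b=5  b=6  b=7  b=8  b=9
a=0:    L    W    L    W    W    W    W    L    W    L
a=1:    L    W    L    W    W    W    W    L    W    L
a=2:    L    W    L    W    W    W    W    L    W    L
a=3:    L    W    L    W    W    W    W    L    W    L
a=4:    W    L    W    L    W    W    W    W    L    W
a=5:    W    L    W    L    W    W    W    W    L    W
a=6:    W    L    W    L    W    W    W    W    L    W
a=7:    W    L    W    L    W    W    W    W    L    W
a=8:    L    W    L    W    W    W    W    L    W    L
a=9:    L    W    L    W    W    W    W    L    W    L
Cells with no legal move (terminal, hence L): (0,0), (1,0), (2,0), (3,0).
The remaining L cells, each justified by listing all of its moves:
(0,2): L (sole option (0,1)(W) is W)
(0,7): L (options (0,6)(W), (0,4)(W), (0,3)(W) are all W)
(0,9): L (options (0,8)(W), (0,6)(W), (0,5)(W) are all W)
(1,2): L (sole option (1,1)(W) is W)
(1,7): L (options (1,6)(W), (1,4)(W), (1,3)(W) are all W)
(1,9): L (options (1,8)(W), (1,6)(W), (1,5)(W) are all W)
(2,2): L (sole option (2,1)(W) is W)
(2,7): L (options (2,6)(W), (2,4)(W), (2,3)(W) are all W)
(2,9): L (options (2,8)(W), (2,6)(W), (2,5)(W) are all W)
(3,2): L (sole option (3,1)(W) is W)
(3,7): L (options (3,6)(W), (3,4)(W), (3,3)(W) are all W)
(3,9): L (options (3,8)(W), (3,6)(W), (3,5)(W) are all W)
(4,1): L (options (0,1)(W), (4,0)(W) are all W)
(4,3): L (options (0,3)(W), (4,2)(W), (4,0)(W) are all W)
(4,8): L (options (0,8)(W), (4,7)(W), (4,5)(W), (4,4)(W) are all W)
(5,1): L (options (1,1)(W), (5,0)(W) are all W)
(5,3): L (options (1,3)(W), (5,2)(W), (5,0)(W) are all W)
(5,8): L (options (1,8)(W), (5,7)(W), (5,5)(W), (5,4)(W) are all W)
(6,1): L (options (2,1)(W), (6,0)(W) are all W)
(6,3): L (options (2,3)(W), (6,2)(W), (6,0)(W) are all W)
(6,8): L (options (2,8)(W), (6,7)(W), (6,5)(W), (6,4)(W) are all W)
(7,1): L (options (3,1)(W), (7,0)(W) are all W)
(7,3): L (options (3,3)(W), (7,2)(W), (7,0)(W) are all W)
(7,8): L (options (3,8)(W), (7,7)(W), (7,5)(W), (7,4)(W) are all W)
(8,0): L (sole option (4,0)(W) is W)
(8,2): L (options (4,2)(W), (8,1)(W) are all W)
(8,7): L (options (4,7)(W), (8,6)(W), (8,4)(W), (8,3)(W) are all W)
(8,9): L (options (4,9)(W), (8,8)(W), (8,6)(W), (8,5)(W) are all W)
(9,0): L (sole option (5,0)(W) is W)
(9,2): L (options (5,2)(W), (9,1)(W) are all W)
(9,7): L (options (5,7)(W), (9,6)(W), (9,4)(W), (9,3)(W) are all W)
(9,9): L (options (5,9)(W), (9,8)(W), (9,6)(W), (9,5)(W) are all W)
Every other cell has at least one move into one of the L cells above, so it is W.
L cells per row: a=0: 4, a=1: 4, a=2: 4, a=3: 4, a=4: 3, a=5: 3, a=6: 3, a=7: 3, a=8: 4, a=9: 4; total 36.

36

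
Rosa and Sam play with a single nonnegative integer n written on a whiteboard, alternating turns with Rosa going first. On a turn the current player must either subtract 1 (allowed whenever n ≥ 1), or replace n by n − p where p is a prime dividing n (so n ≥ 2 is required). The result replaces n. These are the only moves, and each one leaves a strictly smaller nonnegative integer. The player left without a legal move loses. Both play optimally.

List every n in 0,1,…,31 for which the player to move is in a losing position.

0, 4, 8, 12, 16, 20, 24, 28

Positions with no move are L. A position that does have a move is losing for the player to move precisely when every available move leads to a winning position for the opponent. Fill in the labels:
n=0: no move → L
n=1: →0(L), so W
n=2: →0(L), so W
n=3: →0(L), so W
n=4: →2(W), 3(W) — all W, so L
n=5: →0(L), so W
n=6: →4(L), so W
n=7: →0(L), so W
n=8: →6(W), 7(W) — all W, so L
n=9: →8(L), so W
n=10: →8(L), so W
n=11: →0(L), so W
n=12: →9(W), 10(W), 11(W) — all W, so L
n=13: →0(L), so W
n=14: →12(L), so W
n=15: →12(L), so W
n=16: →14(W), 15(W) — all W, so L
n=17: →0(L), so W
n=18: →16(L), so W
n=19: →0(L), so W
n=20: →15(W), 18(W), 19(W) — all W, so L
n=21: →20(L), so W
n=22: →20(L), so W
n=23: →0(L), so W
n=24: →21(W), 22(W), 23(W) — all W, so L
n=25: →20(L), so W
n=26: →24(L), so W
n=27: →24(L), so W
n=28: →21(W), 26(W), 27(W) — all W, so L
n=29: →0(L), so W
n=30: →28(L), so W
n=31: →0(L), so W
The losing starting values of n are exactly the entries labelled L in this table (8 of them).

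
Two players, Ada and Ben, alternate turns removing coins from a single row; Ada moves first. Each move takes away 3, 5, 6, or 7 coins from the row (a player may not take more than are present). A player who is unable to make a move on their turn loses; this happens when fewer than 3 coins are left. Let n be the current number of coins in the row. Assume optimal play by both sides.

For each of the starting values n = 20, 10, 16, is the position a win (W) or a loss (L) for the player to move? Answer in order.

Label each position W (a win for the player to move) or L (a loss). A position with no legal move is L; any other position is W exactly when some move reaches an L, and L when every move reaches a W.
n=0: no move → L
n=1: no move → L
n=2: no move → L
n=3: →0(L), so W
n=4: →1(L), so W
n=5: →2(L), so W
n=6: →1(L), so W
n=7: →2(L), so W
n=8: →2(L), so W
n=9: →2(L), so W
n=10: →7(W), 5(W), 4(W), 3(W) — all W, so L
n=11: →8(W), 6(W), 5(W), 4(W) — all W, so L
n=12: →9(W), 7(W), 6(W), 5(W) — all W, so L
n=13: →10(L), so W
n=14: →11(L), so W
n=15: →12(L), so W
n=16: →11(L), so W
n=17: →12(L), so W
n=18: →12(L), so W
n=19: →12(L), so W
n=20: →17(W), 15(W), 14(W), 13(W) — all W, so L

20: L, 10: L, 16: W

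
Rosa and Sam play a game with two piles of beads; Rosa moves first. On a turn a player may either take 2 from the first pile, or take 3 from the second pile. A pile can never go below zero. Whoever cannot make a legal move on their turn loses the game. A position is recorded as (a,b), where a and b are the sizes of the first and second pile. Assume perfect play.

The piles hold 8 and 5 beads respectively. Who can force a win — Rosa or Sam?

Rosa wins.

Positions with no move are L. A position that does have a move is losing for the player to move precisely when every available move leads to a winning position for the opponent. Fill in the labels:
No move ever increases a pile, so every position that can arise here has a ≤ 8 and b ≤ 5; it is enough to label the cells with 0 ≤ a ≤ 8 and 0 ≤ b ≤ 5.
Every move lowers a or b (never raises either), so fill the grid row by row in increasing a, and left to right within a row: each cell's successors are then already labelled.
      b=0  b=1  b=2  b=3  b=4  b=5
a=0:    L    L    L    W    W    W
a=1:    L    L    L    W    W    W
a=2:    W    W    W    L    L    L
a=3:    W    W    W    L    L    L
a=4:    L    L    L    W    W    W
a=5:    L    L    L    W    W    W
a=6:    W    W    W    L    L    L
a=7:    W    W    W    L    L    L
a=8:    L    L    L    W    W    W
Cells with no legal move (terminal, hence L): (0,0), (0,1), (0,2), (1,0), (1,1), (1,2).
The remaining L cells, each justified by listing all of its moves:
(2,3): only reaches (0,3)(W), (2,0)(W), all W → L
(2,4): only reaches (0,4)(W), (2,1)(W), all W → L
(2,5): only reaches (0,5)(W), (2,2)(W), all W → L
(3,3): only reaches (1,3)(W), (3,0)(W), all W → L
(3,4): only reaches (1,4)(W), (3,1)(W), all W → L
(3,5): only reaches (1,5)(W), (3,2)(W), all W → L
(4,0): only reaches (2,0)(W), which is W → L
(4,1): only reaches (2,1)(W), which is W → L
(4,2): only reaches (2,2)(W), which is W → L
(5,0): only reaches (3,0)(W), which is W → L
(5,1): only reaches (3,1)(W), which is W → L
(5,2): only reaches (3,2)(W), which is W → L
(6,3): only reaches (4,3)(W), (6,0)(W), all W → L
(6,4): only reaches (4,4)(W), (6,1)(W), all W → L
(6,5): only reaches (4,5)(W), (6,2)(W), all W → L
(7,3): only reaches (5,3)(W), (7,0)(W), all W → L
(7,4): only reaches (5,4)(W), (7,1)(W), all W → L
(7,5): only reaches (5,5)(W), (7,2)(W), all W → L
(8,0): only reaches (6,0)(W), which is W → L
(8,1): only reaches (6,1)(W), which is W → L
(8,2): only reaches (6,2)(W), which is W → L
Every other cell has at least one move into one of the L cells above, so it is W.
The starting position (8,5) is W: Rosa should move to (6,5), handing over an L position.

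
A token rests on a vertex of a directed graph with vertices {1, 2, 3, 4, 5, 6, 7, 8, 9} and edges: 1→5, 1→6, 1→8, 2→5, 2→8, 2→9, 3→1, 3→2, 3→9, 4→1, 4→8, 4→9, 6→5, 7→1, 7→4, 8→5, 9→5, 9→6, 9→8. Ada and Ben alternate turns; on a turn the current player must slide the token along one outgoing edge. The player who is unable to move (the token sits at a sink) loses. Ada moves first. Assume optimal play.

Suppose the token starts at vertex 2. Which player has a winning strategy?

Classify positions by backward induction: terminal positions (no move available) are L. From any other position, the mover wins iff some move reaches an L.
Every edge goes from a vertex to one that appears earlier in the order 5, 6, 8, 9, 2, 1, 4, 3, 7, so processing vertices in that order labels each vertex after all of its successors.
5: no outgoing edge → L
6: →5(L), so W
8: →5(L), so W
9: →5(L), so W
2: →5(L), so W
1: →5(L), so W
4: →1(W), 9(W), 8(W) — all W, so L
3: →1(W), 2(W), 9(W) — all W, so L
7: →4(L), so W
The starting position 2 is W: Ada should move to 5, handing over an L position.

Ada wins.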